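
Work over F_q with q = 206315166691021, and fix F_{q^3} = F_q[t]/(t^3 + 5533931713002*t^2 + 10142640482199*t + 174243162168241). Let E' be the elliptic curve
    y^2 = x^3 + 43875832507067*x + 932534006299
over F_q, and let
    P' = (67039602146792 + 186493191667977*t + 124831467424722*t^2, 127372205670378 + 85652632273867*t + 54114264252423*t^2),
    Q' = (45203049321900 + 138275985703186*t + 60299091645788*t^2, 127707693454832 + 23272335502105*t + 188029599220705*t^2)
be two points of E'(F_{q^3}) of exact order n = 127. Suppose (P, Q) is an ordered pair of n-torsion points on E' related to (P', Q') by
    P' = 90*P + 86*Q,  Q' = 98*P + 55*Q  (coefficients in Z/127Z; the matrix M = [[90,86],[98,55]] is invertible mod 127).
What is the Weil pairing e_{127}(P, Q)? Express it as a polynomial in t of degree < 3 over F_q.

e_{127}(aP+bQ,cP+dQ) = e_{127}(P,Q)^(ad-bc); with (a,b,c,d)=(90,86,98,55) this gives the det-127 law.
det M = 90*55 - 86*98 = -3478 = 78 (mod 127); 78^{-1} = 57 (mod 127).
Double-and-add over 1111111: 7-1 doublings, 7-1 additions; each step l_{T,T}/v_{2T} or l_{T,P'}/v at Q'+S for random S.
The quotient is 22131080850542 + 130778244120200*t + 55218059973919*t^2.
Thus e_{127}(P,Q) = 192033099591024 + 128741278311417*t + 80211734550512*t^2.

192033099591024 + 128741278311417*t + 80211734550512*t^2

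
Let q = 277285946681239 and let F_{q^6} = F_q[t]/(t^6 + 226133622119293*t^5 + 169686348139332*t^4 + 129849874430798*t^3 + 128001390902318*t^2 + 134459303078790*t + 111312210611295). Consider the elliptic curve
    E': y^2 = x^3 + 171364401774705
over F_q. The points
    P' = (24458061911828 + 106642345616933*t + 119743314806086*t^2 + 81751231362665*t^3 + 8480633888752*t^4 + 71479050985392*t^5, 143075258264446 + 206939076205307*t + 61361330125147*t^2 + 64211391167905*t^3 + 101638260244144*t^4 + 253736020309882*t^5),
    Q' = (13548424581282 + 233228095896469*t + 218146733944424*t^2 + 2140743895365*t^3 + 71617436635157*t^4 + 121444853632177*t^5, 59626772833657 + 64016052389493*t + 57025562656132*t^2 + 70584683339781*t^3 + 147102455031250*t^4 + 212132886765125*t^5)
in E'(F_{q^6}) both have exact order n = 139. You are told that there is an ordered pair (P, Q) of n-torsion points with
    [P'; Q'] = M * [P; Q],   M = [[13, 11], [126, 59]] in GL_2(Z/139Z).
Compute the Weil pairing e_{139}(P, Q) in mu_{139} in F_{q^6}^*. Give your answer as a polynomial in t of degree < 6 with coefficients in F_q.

131148087140091 + 152218208809436*t + 76242853418481*t^2 + 1803498691976*t^3 + 69337546180946*t^4 + 152665995957166*t^5

Since e_{139}(P,P)=e_{139}(Q,Q)=1 and e_{139}(Q,P)=e_{139}(P,Q)^{-1}, expanding e_{139}(13*P + 11*Q,126*P + 59*Q) leaves e(P,Q)^det(M).
det M = 13*59 - 11*126 = -619 = 76 (mod 139); 76^{-1} = 75 (mod 139).
Double-and-add over 10001011: 8-1 doublings, 4-1 additions; each step l_{T,T}/v_{2T} or l_{T,P'}/v at Q'+S for random S.
Miller gives e_{139}(P',Q') = 161467351002528 + 267866358848536*t + 239014239702454*t^2 + 53038941309609*t^3 + 102872802662188*t^4 + 54610051676361*t^5 in F_{277285946681239^6}.
Thus e_{139}(P,Q) = 131148087140091 + 152218208809436*t + 76242853418481*t^2 + 1803498691976*t^3 + 69337546180946*t^4 + 152665995957166*t^5.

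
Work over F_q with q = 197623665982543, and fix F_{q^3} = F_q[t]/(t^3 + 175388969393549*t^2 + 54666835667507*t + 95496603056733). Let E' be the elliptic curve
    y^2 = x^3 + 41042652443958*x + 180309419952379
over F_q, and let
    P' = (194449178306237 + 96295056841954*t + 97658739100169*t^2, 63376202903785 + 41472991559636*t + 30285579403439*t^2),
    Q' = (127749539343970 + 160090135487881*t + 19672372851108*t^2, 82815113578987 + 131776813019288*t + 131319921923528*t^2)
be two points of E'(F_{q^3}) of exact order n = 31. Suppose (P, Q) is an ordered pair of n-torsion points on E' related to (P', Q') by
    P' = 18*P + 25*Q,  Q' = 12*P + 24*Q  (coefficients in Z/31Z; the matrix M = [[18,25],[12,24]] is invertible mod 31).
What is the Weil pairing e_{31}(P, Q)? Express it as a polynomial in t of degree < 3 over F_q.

113876272970991 + 47786710280236*t + 175462521597103*t^2

e_{31}(aP+bQ,cP+dQ) = e_{31}(P,Q)^(ad-bc); with (a,b,c,d)=(18,25,12,24) this gives the det-31 law.
Inverting 8 mod 31: 4. Thus e_{31}(P,Q) = e(P',Q')^{4}.
Double-and-add over 11111: 5-1 doublings, 5-1 additions; each step l_{T,T}/v_{2T} or l_{T,P'}/v at Q'+S for random S.
Miller gives e_{31}(P',Q') = 158714182331515 + 155416886522550*t + 174826484307058*t^2 in F_{197623665982543^3}.
Raise to 4: e(P,Q) = 113876272970991 + 47786710280236*t + 175462521597103*t^2 in mu_{31}.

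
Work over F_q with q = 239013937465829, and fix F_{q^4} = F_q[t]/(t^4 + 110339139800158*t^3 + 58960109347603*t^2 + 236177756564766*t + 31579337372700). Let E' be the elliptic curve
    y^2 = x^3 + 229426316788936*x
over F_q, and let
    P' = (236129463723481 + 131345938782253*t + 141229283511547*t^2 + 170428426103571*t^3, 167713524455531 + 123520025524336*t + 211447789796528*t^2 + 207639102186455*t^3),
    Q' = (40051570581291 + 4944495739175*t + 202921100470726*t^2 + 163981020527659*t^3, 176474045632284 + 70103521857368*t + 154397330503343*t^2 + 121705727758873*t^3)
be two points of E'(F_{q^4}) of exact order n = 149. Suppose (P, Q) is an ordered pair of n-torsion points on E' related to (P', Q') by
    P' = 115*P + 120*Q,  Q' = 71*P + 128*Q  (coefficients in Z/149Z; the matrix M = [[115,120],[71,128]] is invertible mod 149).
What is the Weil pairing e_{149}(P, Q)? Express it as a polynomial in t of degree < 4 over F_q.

182241793596315 + 196485516601992*t + 50558524211812*t^2 + 220689901096122*t^3

e_{149}(aP+bQ,cP+dQ) = e_{149}(P,Q)^(ad-bc); with (a,b,c,d)=(115,120,71,128) this gives the det-149 law.
det M = 115*128 - 120*71 = 6200 = 91 (mod 149); 91^{-1} = 131 (mod 149).
8-bit Miller (10010101) on E'/F_{239013937465829} with a'=229426316788936, b'=0: accumulate tangent/chord ratios at Q'+S and P'+S'.
Miller gives e_{149}(P',Q') = 12077350694776 + 199090935688260*t + 21315539014594*t^2 + 115071240428244*t^3 in F_{239013937465829^4}.
Thus e_{149}(P,Q) = 182241793596315 + 196485516601992*t + 50558524211812*t^2 + 220689901096122*t^3.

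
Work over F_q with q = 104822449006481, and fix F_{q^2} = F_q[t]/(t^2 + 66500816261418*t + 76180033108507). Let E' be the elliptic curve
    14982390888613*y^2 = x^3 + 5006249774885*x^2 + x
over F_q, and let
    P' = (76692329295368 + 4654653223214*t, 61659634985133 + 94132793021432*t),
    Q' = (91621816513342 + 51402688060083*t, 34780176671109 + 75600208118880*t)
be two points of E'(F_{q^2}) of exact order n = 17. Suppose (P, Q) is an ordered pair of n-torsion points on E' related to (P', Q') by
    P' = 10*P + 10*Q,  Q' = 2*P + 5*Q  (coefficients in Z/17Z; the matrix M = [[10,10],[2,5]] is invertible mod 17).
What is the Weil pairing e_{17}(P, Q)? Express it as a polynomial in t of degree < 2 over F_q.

68430167995403 + 14626080864192*t

Under M = [[10,10],[2,5]] in GL_2(Z/17), e_{17}(P',Q') = e_{17}(P,Q)^(10*5-10*2 mod 17).
det M = 10*5 - 10*2 = 30 = 13 (mod 17); 13^{-1} = 4 (mod 17).
(x,y)|->(21038039703447x+34507081307814,21038039703447y) sends E' to y^2=x^3+28452737447503*x+7972314349402.
5-bit Miller (10001) on E'/F_{104822449006481} with a'=28452737447503, b'=7972314349402: accumulate tangent/chord ratios at Q'+S and P'+S'.
e_{17}(P',Q') = 16566161769844 + 32923450054744*t.
Raise to 4: e(P,Q) = 68430167995403 + 14626080864192*t in mu_{17}.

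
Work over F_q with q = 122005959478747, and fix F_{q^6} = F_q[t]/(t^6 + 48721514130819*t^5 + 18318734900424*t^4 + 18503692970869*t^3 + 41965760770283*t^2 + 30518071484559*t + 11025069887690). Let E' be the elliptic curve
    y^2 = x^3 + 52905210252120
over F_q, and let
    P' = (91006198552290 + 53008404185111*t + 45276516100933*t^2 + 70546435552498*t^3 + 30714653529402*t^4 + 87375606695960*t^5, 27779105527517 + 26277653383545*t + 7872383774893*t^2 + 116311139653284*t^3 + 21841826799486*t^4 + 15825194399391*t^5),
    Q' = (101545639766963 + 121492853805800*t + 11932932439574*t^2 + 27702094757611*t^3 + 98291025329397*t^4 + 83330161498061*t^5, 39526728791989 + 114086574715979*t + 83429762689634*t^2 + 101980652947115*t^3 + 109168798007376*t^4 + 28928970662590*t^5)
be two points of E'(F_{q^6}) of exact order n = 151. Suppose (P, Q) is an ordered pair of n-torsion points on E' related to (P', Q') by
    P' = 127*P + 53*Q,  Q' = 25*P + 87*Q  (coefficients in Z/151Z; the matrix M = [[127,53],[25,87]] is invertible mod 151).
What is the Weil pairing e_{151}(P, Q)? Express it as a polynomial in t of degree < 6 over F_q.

67278804039691 + 108212002304982*t + 55501689590127*t^2 + 10349902397640*t^3 + 17233324179601*t^4 + 95875936005188*t^5

e_{151} is bilinear + alternating on E[151], so e_{151}(127*P + 53*Q, 25*P + 87*Q) = e_{151}(P,Q)^(127*87-53*25).
So e_{151}(P,Q) = e_{151}(P',Q')^{73}, since 60*73 = 1 mod 151.
8-bit Miller (10010111) on E'/F_{122005959478747} with a'=0, b'=52905210252120: accumulate tangent/chord ratios at Q'+S and P'+S'.
The quotient is 42478943014310 + 107850847849894*t + 118043105907157*t^2 + 62341434217600*t^3 + 30699610076303*t^4 + 34847675311981*t^5.
(42478943014310 + 107850847849894*t + 118043105907157*t^2 + 62341434217600*t^3 + 30699610076303*t^4 + 34847675311981*t^5)^{73} mod (122005959478747,f) = 67278804039691 + 108212002304982*t + 55501689590127*t^2 + 10349902397640*t^3 + 17233324179601*t^4 + 95875936005188*t^5.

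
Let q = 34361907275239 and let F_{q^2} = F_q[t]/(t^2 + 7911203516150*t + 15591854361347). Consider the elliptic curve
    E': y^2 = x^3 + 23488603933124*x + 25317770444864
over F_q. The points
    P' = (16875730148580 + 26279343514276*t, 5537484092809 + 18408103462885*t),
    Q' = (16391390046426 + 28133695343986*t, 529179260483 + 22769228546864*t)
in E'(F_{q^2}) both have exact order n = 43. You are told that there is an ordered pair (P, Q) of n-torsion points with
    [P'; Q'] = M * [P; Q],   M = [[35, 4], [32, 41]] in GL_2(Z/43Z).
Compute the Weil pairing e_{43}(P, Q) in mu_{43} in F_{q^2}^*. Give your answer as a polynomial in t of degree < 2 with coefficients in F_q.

11371163787535 + 16582073197642*t

Since e_{43}(P,P)=e_{43}(Q,Q)=1 and e_{43}(Q,P)=e_{43}(P,Q)^{-1}, expanding e_{43}(35*P + 4*Q,32*P + 41*Q) leaves e(P,Q)^det(M).
Hence e(P,Q) = e(P',Q')^{38} where 38 = 17^{-1} mod 43.
Double-and-add over 101011: 6-1 doublings, 4-1 additions; each step l_{T,T}/v_{2T} or l_{T,P'}/v at Q'+S for random S.
f_P(D_Q)/f_Q(D_P) = 13785255107315 + 32706446754345*t.
Thus e_{43}(P,Q) = 11371163787535 + 16582073197642*t.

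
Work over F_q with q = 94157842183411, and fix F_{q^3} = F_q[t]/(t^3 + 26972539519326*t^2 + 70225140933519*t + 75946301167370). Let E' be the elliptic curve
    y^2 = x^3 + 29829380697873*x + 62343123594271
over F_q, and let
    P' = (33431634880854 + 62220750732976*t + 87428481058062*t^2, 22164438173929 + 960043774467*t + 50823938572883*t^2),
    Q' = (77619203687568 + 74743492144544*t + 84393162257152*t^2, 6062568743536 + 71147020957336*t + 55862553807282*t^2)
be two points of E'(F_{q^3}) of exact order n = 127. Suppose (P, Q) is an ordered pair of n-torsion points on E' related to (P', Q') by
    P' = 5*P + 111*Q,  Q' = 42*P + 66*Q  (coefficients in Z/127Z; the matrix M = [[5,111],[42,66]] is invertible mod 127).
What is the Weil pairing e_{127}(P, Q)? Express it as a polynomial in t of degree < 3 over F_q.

Under M = [[5,111],[42,66]] in GL_2(Z/127), e_{127}(P',Q') = e_{127}(P,Q)^(5*66-111*42 mod 127).
Inverting 113 mod 127: 9. Thus e_{127}(P,Q) = e(P',Q')^{9}.
Miller loop for e_{127} over F_{94157842183411^3}: bits of 127 = 1111111; 6 double steps + 6 add steps, l/v at each.
Miller gives e_{127}(P',Q') = 59036175069469 + 47829045333947*t + 50466979694530*t^2 in F_{94157842183411^3}.
Thus e_{127}(P,Q) = 70218243304653 + 40701533007167*t + 15255124670823*t^2.

70218243304653 + 40701533007167*t + 15255124670823*t^2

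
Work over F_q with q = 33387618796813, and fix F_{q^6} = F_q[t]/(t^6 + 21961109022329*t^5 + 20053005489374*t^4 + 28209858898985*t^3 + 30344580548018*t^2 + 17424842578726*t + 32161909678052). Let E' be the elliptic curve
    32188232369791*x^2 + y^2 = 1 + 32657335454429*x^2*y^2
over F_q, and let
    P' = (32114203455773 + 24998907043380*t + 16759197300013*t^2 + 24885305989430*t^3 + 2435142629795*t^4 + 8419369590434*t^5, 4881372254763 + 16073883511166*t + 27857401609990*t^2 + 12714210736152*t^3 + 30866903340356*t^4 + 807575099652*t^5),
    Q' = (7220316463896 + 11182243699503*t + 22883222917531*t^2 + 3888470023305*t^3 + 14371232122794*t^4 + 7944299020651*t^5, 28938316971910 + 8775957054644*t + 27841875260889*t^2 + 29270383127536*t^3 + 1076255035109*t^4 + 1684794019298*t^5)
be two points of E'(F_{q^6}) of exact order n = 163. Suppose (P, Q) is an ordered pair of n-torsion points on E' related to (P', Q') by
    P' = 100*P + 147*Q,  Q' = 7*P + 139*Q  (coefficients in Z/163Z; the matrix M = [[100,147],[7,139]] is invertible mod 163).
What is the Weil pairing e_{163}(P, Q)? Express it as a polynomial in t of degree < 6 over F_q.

8833688853092 + 14183198828386*t + 12965102910197*t^2 + 33181926148659*t^3 + 18306453636717*t^4 + 25551670987113*t^5

The 163-Weil pairing on E[163] over F_{33387618796813} is alternating-bilinear: e_{163}(P',Q') = e_{163}(P,Q)^det(M).
det M = 100*139 - 147*7 = 12871 = 157 (mod 163); 157^{-1} = 27 (mod 163).
Edwards a_E,d_E -> Montgomery A=17676671315005,B=11459063434198 -> Weierstrass 26180831999337,21530194266063 via alpha=10807594637370,beta=16576533627247.
Build f_{163,P'} and f_{163,Q'} via the 8-bit ladder of 163=10100011_2; evaluate at shifted divisors; quotient in F_{33387618796813^6}.
f_P(D_Q)/f_Q(D_P) = 21463176642205 + 11904154185588*t + 24440717566751*t^2 + 4230911037884*t^3 + 12340276525749*t^4 + 26496484682923*t^5.
Thus e_{163}(P,Q) = 8833688853092 + 14183198828386*t + 12965102910197*t^2 + 33181926148659*t^3 + 18306453636717*t^4 + 25551670987113*t^5.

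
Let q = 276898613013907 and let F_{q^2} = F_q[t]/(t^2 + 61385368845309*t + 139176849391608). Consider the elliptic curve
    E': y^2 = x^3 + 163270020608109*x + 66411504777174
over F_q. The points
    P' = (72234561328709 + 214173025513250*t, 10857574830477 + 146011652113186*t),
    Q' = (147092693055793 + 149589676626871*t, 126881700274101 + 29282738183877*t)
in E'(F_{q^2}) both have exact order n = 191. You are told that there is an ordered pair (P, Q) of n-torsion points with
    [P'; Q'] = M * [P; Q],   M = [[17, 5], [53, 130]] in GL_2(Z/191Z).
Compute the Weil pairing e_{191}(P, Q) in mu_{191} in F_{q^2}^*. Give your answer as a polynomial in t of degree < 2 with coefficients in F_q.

230104726394278 + 67568682459930*t

Alternating bilinearity on E[191] (values in mu_{191} in F_{276898613013907^2}) gives e(P',Q') = e(P,Q)^det(M).
det M = 17*130 - 5*53 = 1945 = 35 (mod 191); 35^{-1} = 131 (mod 191).
Double-and-add over 10111111: 8-1 doublings, 7-1 additions; each step l_{T,T}/v_{2T} or l_{T,P'}/v at Q'+S for random S.
e_{191}(P',Q') = 160294032049387 + 70105246558595*t.
e_{191}(P,Q) = (160294032049387 + 70105246558595*t)^{131} = 230104726394278 + 67568682459930*t.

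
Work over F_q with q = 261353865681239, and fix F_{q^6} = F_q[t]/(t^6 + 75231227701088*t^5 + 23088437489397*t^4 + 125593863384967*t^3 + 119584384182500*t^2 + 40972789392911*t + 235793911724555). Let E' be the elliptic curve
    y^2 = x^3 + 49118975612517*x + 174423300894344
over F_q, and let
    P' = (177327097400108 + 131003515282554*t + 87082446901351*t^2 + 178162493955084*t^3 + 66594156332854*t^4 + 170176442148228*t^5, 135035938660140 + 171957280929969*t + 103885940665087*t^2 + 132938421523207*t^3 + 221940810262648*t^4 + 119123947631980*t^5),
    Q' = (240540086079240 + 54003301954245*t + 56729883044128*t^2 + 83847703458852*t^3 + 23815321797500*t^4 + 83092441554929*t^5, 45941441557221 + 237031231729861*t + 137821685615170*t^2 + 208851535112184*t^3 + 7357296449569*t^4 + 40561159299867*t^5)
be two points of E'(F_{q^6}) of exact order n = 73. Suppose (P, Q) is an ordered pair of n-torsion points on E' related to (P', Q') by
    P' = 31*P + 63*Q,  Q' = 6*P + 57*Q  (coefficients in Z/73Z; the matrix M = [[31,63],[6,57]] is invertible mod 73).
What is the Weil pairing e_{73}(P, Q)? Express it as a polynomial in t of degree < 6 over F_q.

e_{73} is bilinear + alternating on E[73], so e_{73}(31*P + 63*Q, 6*P + 57*Q) = e_{73}(P,Q)^(31*57-63*6).
det(M) mod 73 = 2; its inverse in (Z/73)^* is 37 (check: 2*37 mod 73 = 1).
n = 73 = (1001001)_2 (7 bits, wt 3); accumulate f_{73,P'}(Q'+S)/f_{73,P'}(S) along the 6-step ladder.
f_P(D_Q)/f_Q(D_P) = 61084270730380 + 70441002244242*t + 70224080684265*t^2 + 117726895531761*t^3 + 65769399151627*t^4 + 188335236171820*t^5.
Thus e_{73}(P,Q) = 177112557570561 + 85618928526348*t + 179086127208151*t^2 + 213336622290733*t^3 + 158006336170959*t^4 + 97489947619438*t^5.

177112557570561 + 85618928526348*t + 179086127208151*t^2 + 213336622290733*t^3 + 158006336170959*t^4 + 97489947619438*t^5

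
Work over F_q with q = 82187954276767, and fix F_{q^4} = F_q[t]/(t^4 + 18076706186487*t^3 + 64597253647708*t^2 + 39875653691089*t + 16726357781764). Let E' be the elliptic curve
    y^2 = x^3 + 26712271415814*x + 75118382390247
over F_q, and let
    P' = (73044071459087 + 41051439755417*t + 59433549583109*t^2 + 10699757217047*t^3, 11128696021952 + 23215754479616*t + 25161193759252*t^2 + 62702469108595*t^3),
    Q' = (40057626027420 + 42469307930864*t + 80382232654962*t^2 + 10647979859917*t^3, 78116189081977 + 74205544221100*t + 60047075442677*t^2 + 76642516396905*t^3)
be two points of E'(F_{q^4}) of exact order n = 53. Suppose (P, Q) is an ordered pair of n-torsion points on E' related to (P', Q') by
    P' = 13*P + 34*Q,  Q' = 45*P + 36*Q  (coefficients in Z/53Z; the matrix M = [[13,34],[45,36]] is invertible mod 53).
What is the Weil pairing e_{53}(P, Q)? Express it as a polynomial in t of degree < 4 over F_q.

Since e_{53}(P,P)=e_{53}(Q,Q)=1 and e_{53}(Q,P)=e_{53}(P,Q)^{-1}, expanding e_{53}(13*P + 34*Q,45*P + 36*Q) leaves e(P,Q)^det(M).
det(M) mod 53 = 51; its inverse in (Z/53)^* is 26 (check: 51*26 mod 53 = 1).
6-bit Miller (110101) on E'/F_{82187954276767} with a'=26712271415814, b'=75118382390247: accumulate tangent/chord ratios at Q'+S and P'+S'.
So e_{53}(P',Q') = 16382746614644 + 36178769188722*t + 30120320663717*t^2 + 41605064252932*t^3.
(16382746614644 + 36178769188722*t + 30120320663717*t^2 + 41605064252932*t^3)^{26} mod (82187954276767,f) = 31452142137387 + 5902949169829*t + 4653805602086*t^2 + 7520479522102*t^3.

31452142137387 + 5902949169829*t + 4653805602086*t^2 + 7520479522102*t^3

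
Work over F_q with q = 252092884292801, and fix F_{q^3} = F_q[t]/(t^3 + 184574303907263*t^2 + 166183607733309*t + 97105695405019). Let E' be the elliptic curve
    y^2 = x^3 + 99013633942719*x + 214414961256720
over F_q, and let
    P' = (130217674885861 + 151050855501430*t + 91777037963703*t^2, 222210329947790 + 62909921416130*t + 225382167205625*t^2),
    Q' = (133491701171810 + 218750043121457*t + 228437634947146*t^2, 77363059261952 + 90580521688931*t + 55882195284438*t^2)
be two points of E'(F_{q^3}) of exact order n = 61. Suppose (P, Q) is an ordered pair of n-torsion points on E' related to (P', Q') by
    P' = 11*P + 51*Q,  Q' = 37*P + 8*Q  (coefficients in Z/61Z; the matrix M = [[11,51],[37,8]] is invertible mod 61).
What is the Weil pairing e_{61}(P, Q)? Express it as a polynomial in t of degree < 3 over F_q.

The 61-Weil pairing on E[61] over F_{252092884292801} is alternating-bilinear: e_{61}(P',Q') = e_{61}(P,Q)^det(M).
det M = 11*8 - 51*37 = -1799 = 31 (mod 61); 31^{-1} = 2 (mod 61).
6-bit Miller (111101) on E'/F_{252092884292801} with a'=99013633942719, b'=214414961256720: accumulate tangent/chord ratios at Q'+S and P'+S'.
Result: e(P',Q') = 242887778236790 + 3267658711921*t + 195758826038128*t^2.
Hence e(P,Q) = 163265279036188 + 82625212185558*t + 7163586994204*t^2 in F_{252092884292801^3}^*.

163265279036188 + 82625212185558*t + 7163586994204*t^2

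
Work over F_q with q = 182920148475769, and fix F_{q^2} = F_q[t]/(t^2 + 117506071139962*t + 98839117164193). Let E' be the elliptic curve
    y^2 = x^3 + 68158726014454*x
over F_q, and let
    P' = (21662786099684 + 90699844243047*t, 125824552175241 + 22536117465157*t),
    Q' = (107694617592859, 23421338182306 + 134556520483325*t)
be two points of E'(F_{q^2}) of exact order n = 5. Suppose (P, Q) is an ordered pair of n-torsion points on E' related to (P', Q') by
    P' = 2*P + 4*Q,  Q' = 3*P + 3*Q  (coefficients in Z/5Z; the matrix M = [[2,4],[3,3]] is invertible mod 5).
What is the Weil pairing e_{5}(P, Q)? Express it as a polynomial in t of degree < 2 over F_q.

Since e_{5}(P,P)=e_{5}(Q,Q)=1 and e_{5}(Q,P)=e_{5}(P,Q)^{-1}, expanding e_{5}(2*P + 4*Q,3*P + 3*Q) leaves e(P,Q)^det(M).
2*3 - 4*3 = -6; reduced mod 5: det = 4, inverse 4.
Run Miller on y^2=x^3+68158726014454*x over F_{182920148475769}: ladder 101 (3 bits); e = f_P(D_Q)/f_Q(D_P).
The quotient is 140938265520155 + 48984141536945*t.
Hence e(P,Q) = 79561741591834 + 133936006938824*t in F_{182920148475769^2}^*.

79561741591834 + 133936006938824*t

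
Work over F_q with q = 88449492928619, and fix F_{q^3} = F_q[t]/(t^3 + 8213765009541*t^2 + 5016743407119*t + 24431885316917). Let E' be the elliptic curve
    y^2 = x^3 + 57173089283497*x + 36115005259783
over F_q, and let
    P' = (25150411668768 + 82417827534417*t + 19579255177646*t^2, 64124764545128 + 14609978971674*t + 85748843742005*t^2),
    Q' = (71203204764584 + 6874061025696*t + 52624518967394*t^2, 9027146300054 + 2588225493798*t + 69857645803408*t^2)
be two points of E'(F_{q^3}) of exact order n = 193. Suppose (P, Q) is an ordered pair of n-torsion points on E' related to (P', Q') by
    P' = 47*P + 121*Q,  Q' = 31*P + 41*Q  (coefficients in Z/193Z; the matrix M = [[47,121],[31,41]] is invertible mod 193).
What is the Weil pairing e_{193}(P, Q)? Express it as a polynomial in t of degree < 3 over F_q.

Alternating bilinearity on E[193] (values in mu_{193} in F_{88449492928619^3}) gives e(P',Q') = e(P,Q)^det(M).
Hence e(P,Q) = e(P',Q')^{122} where 122 = 106^{-1} mod 193.
Miller loop for e_{193} over F_{88449492928619^3}: bits of 193 = 11000001; 7 double steps + 2 add steps, l/v at each.
f_P(D_Q)/f_Q(D_P) = 36316902664961 + 73829248766766*t + 63639265897160*t^2.
e_{193}(P,Q) = (36316902664961 + 73829248766766*t + 63639265897160*t^2)^{122} = 24639336489179 + 68988052891287*t + 61465879735284*t^2.

24639336489179 + 68988052891287*t + 61465879735284*t^2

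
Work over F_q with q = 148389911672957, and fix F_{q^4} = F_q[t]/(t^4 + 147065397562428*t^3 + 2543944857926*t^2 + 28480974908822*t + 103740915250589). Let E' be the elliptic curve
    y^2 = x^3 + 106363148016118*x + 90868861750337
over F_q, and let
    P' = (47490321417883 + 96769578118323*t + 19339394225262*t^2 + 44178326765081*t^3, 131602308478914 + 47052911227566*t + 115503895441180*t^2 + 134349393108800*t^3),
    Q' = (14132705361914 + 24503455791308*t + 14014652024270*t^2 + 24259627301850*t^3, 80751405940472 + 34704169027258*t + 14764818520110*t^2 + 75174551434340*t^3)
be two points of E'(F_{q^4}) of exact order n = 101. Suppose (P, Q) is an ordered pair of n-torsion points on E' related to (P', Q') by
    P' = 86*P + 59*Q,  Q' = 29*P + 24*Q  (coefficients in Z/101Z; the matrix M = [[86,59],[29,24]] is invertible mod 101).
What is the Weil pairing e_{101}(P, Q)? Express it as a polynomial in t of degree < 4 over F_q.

122983545099063 + 109559839001413*t + 32093261966837*t^2 + 134995902784934*t^3

Under M = [[86,59],[29,24]] in GL_2(Z/101), e_{101}(P',Q') = e_{101}(P,Q)^(86*24-59*29 mod 101).
86*24 - 59*29 = 353; reduced mod 101: det = 50, inverse 99.
Double-and-add over 1100101: 7-1 doublings, 4-1 additions; each step l_{T,T}/v_{2T} or l_{T,P'}/v at Q'+S for random S.
Result: e(P',Q') = 46649663649287 + 115567432541900*t + 122496463967686*t^2 + 18136735877447*t^3.
Thus e_{101}(P,Q) = 122983545099063 + 109559839001413*t + 32093261966837*t^2 + 134995902784934*t^3.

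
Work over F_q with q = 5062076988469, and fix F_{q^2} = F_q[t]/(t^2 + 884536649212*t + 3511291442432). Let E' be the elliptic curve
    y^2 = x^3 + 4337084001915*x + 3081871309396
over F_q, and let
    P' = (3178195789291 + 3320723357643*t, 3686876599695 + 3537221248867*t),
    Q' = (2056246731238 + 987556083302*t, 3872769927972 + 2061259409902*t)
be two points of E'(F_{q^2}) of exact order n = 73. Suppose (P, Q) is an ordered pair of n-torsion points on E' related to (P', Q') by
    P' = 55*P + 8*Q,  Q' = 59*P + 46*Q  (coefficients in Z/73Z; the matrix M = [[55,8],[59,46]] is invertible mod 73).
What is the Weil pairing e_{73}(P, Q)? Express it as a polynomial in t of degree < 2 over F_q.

1783316263919 + 2060677680587*t

Since e_{73}(P,P)=e_{73}(Q,Q)=1 and e_{73}(Q,P)=e_{73}(P,Q)^{-1}, expanding e_{73}(55*P + 8*Q,59*P + 46*Q) leaves e(P,Q)^det(M).
det(M) mod 73 = 14; its inverse in (Z/73)^* is 47 (check: 14*47 mod 73 = 1).
7-bit Miller (1001001) on E'/F_{5062076988469} with a'=4337084001915, b'=3081871309396: accumulate tangent/chord ratios at Q'+S and P'+S'.
The quotient is 4818156509978 + 3563932627557*t.
Raise to 47: e(P,Q) = 1783316263919 + 2060677680587*t in mu_{73}.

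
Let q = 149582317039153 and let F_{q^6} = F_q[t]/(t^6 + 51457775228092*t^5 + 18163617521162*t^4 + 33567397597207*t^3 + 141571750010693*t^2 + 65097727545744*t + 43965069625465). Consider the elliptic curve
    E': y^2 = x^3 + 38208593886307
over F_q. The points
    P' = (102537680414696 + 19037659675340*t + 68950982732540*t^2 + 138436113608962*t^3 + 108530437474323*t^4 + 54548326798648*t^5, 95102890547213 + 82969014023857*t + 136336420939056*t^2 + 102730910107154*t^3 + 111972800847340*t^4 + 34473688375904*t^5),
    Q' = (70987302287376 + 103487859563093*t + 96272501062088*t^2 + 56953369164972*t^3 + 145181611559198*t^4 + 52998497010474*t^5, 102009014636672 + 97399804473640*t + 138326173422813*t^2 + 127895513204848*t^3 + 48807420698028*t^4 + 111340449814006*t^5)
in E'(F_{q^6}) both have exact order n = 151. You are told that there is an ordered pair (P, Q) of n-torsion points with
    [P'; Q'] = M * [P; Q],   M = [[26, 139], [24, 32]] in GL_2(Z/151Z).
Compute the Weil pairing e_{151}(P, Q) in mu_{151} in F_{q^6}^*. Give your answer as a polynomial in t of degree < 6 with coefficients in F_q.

93483838958977 + 99251788578625*t + 46132611768438*t^2 + 42799942520749*t^3 + 140691954273019*t^4 + 75590873774919*t^5

Under M = [[26,139],[24,32]] in GL_2(Z/151), e_{151}(P',Q') = e_{151}(P,Q)^(26*32-139*24 mod 151).
Hence e(P,Q) = e(P',Q')^{12} where 12 = 63^{-1} mod 151.
Run Miller on y^2=x^3+38208593886307 over F_{149582317039153}: ladder 10010111 (8 bits); e = f_P(D_Q)/f_Q(D_P).
So e_{151}(P',Q') = 113400360053581 + 123701142715319*t + 78051412247497*t^2 + 43015443188082*t^3 + 22521796407243*t^4 + 11026975553657*t^5.
Finally e_{151}(P,Q) = 93483838958977 + 99251788578625*t + 46132611768438*t^2 + 42799942520749*t^3 + 140691954273019*t^4 + 75590873774919*t^5.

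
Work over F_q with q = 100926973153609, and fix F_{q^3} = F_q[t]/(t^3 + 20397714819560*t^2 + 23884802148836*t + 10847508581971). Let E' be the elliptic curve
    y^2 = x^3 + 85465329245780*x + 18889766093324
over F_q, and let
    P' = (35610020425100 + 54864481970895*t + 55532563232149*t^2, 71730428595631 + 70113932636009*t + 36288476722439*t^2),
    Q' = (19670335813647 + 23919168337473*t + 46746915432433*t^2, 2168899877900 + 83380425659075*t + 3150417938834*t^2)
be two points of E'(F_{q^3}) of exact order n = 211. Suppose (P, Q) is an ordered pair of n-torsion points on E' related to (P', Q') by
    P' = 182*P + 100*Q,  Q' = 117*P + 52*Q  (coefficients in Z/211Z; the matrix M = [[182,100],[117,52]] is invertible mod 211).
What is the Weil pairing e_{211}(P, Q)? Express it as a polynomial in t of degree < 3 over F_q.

The 211-Weil pairing on E[211] over F_{100926973153609} is alternating-bilinear: e_{211}(P',Q') = e_{211}(P,Q)^det(M).
det(M) mod 211 = 85; its inverse in (Z/211)^* is 72 (check: 85*72 mod 211 = 1).
Build f_{211,P'} and f_{211,Q'} via the 8-bit ladder of 211=11010011_2; evaluate at shifted divisors; quotient in F_{100926973153609^3}.
e_{211}(P',Q') = 43462015872444 + 55921795403395*t + 63012021364753*t^2.
Thus e_{211}(P,Q) = 85447701353140 + 35873298767513*t + 19801366439653*t^2.

85447701353140 + 35873298767513*t + 19801366439653*t^2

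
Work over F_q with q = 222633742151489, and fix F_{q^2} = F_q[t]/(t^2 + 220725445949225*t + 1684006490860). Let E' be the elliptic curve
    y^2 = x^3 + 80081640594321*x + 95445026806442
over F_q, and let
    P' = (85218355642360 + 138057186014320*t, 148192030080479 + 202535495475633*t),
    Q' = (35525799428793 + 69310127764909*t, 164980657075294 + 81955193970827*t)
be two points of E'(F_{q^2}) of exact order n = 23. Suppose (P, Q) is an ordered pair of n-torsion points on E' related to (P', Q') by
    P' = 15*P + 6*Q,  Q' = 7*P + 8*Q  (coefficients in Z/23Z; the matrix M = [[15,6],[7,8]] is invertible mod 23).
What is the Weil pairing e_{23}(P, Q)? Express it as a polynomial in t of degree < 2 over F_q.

61693525449466 + 146910445260974*t

Under M = [[15,6],[7,8]] in GL_2(Z/23), e_{23}(P',Q') = e_{23}(P,Q)^(15*8-6*7 mod 23).
So e_{23}(P,Q) = e_{23}(P',Q')^{18}, since 9*18 = 1 mod 23.
Build f_{23,P'} and f_{23,Q'} via the 5-bit ladder of 23=10111_2; evaluate at shifted divisors; quotient in F_{222633742151489^2}.
f_P(D_Q)/f_Q(D_P) = 52805824091933 + 48580756495739*t.
Thus e_{23}(P,Q) = 61693525449466 + 146910445260974*t.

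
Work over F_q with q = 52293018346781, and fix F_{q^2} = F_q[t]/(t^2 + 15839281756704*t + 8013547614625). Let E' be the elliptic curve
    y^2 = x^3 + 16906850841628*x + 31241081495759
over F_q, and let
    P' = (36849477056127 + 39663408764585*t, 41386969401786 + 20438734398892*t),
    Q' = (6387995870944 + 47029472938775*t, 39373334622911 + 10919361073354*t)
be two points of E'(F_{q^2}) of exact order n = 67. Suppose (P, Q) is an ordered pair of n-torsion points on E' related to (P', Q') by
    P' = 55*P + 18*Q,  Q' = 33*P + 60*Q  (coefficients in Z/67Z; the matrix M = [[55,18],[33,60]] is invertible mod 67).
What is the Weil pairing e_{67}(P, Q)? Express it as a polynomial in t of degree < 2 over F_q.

Alternating bilinearity on E[67] (values in mu_{67} in F_{52293018346781^2}) gives e(P',Q') = e(P,Q)^det(M).
55*60 - 18*33 = 2706; reduced mod 67: det = 26, inverse 49.
7-bit Miller (1000011) on E'/F_{52293018346781} with a'=16906850841628, b'=31241081495759: accumulate tangent/chord ratios at Q'+S and P'+S'.
The quotient is 17773516643228 + 49503618475164*t.
Finally e_{67}(P,Q) = 32070772465174 + 36088548005787*t.

32070772465174 + 36088548005787*t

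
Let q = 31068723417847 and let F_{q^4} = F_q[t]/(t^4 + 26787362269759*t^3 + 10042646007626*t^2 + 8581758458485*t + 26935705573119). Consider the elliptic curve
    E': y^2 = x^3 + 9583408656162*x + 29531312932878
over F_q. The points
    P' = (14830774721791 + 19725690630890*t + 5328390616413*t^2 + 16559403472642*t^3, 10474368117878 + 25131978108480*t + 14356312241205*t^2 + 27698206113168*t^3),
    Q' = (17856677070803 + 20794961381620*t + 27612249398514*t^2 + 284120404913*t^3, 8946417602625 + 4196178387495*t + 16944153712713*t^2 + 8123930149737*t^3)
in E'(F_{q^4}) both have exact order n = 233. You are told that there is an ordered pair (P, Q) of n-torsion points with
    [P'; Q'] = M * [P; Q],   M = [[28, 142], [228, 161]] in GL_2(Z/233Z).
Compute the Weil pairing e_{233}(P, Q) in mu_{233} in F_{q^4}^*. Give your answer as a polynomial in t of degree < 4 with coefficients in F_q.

5064425697769 + 26543443147226*t + 3556468253810*t^2 + 15732174627558*t^3

Under M = [[28,142],[228,161]] in GL_2(Z/233), e_{233}(P',Q') = e_{233}(P,Q)^(28*161-142*228 mod 233).
det(M) mod 233 = 92; its inverse in (Z/233)^* is 38 (check: 92*38 mod 233 = 1).
8-bit Miller (11101001) on E'/F_{31068723417847} with a'=9583408656162, b'=29531312932878: accumulate tangent/chord ratios at Q'+S and P'+S'.
e_{233}(P',Q') = 11726870703465 + 13561425968106*t + 21875206488640*t^2 + 29015431259070*t^3.
Thus e_{233}(P,Q) = 5064425697769 + 26543443147226*t + 3556468253810*t^2 + 15732174627558*t^3.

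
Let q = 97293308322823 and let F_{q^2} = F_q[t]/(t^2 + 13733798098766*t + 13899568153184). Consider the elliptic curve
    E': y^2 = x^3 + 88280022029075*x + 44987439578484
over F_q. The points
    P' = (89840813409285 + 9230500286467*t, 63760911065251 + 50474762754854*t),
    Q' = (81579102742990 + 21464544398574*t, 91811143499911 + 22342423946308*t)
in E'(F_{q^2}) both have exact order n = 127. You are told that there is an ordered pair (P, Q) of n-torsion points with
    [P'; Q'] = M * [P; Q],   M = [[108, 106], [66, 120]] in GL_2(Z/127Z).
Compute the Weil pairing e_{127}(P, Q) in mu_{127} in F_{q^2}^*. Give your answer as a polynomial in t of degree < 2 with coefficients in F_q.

36507447022821 + 5841685778041*t

The 127-Weil pairing on E[127] over F_{97293308322823} is alternating-bilinear: e_{127}(P',Q') = e_{127}(P,Q)^det(M).
Hence e(P,Q) = e(P',Q')^{76} where 76 = 122^{-1} mod 127.
7-bit Miller (1111111) on E'/F_{97293308322823} with a'=88280022029075, b'=44987439578484: accumulate tangent/chord ratios at Q'+S and P'+S'.
f_P(D_Q)/f_Q(D_P) = 77726642909540 + 22376596468335*t.
Thus e_{127}(P,Q) = 36507447022821 + 5841685778041*t.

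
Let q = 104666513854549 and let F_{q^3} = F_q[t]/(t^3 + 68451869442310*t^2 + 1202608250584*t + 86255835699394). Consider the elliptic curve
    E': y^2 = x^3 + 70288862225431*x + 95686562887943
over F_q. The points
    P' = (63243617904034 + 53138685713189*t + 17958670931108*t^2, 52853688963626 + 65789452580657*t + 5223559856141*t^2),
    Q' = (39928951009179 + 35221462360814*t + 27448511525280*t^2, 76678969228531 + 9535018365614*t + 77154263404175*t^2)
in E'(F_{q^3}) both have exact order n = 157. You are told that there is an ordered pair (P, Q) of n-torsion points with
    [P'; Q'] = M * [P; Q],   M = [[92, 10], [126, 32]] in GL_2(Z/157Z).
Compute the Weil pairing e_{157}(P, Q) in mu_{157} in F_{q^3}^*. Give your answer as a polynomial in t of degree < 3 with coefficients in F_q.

45943439305865 + 95723988914895*t + 36943559762413*t^2

e_{157} is bilinear + alternating on E[157], so e_{157}(92*P + 10*Q, 126*P + 32*Q) = e_{157}(P,Q)^(92*32-10*126).
det(M) mod 157 = 114; its inverse in (Z/157)^* is 73 (check: 114*73 mod 157 = 1).
n = 157 = (10011101)_2 (8 bits, wt 5); accumulate f_{157,P'}(Q'+S)/f_{157,P'}(S) along the 7-step ladder.
e_{157}(P',Q') = 66302466094680 + 34350437675923*t + 79688363140635*t^2.
(66302466094680 + 34350437675923*t + 79688363140635*t^2)^{73} mod (104666513854549,f) = 45943439305865 + 95723988914895*t + 36943559762413*t^2.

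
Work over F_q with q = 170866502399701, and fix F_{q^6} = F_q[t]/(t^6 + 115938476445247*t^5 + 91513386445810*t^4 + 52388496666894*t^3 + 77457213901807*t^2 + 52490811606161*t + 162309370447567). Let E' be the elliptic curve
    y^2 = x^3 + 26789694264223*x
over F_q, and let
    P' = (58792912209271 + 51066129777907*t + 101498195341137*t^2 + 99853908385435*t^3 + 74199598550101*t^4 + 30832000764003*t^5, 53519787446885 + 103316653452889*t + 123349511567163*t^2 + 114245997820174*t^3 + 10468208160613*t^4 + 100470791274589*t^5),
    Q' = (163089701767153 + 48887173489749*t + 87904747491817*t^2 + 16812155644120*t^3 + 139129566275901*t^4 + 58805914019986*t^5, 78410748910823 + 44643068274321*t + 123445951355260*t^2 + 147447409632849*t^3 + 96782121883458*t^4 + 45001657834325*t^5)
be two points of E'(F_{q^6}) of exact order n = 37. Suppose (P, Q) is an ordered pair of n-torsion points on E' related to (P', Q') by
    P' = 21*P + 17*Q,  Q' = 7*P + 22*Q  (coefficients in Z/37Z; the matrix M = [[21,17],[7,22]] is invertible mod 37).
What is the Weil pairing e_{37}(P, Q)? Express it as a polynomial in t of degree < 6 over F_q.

e_{37} is bilinear + alternating on E[37], so e_{37}(21*P + 17*Q, 7*P + 22*Q) = e_{37}(P,Q)^(21*22-17*7).
det M = 21*22 - 17*7 = 343 = 10 (mod 37); 10^{-1} = 26 (mod 37).
6-bit Miller (100101) on E'/F_{170866502399701} with a'=26789694264223, b'=0: accumulate tangent/chord ratios at Q'+S and P'+S'.
Result: e(P',Q') = 50764601463269 + 113833681662155*t + 129727789445391*t^2 + 67555274220454*t^3 + 124372594861069*t^4 + 153297306383152*t^5.
(50764601463269 + 113833681662155*t + 129727789445391*t^2 + 67555274220454*t^3 + 124372594861069*t^4 + 153297306383152*t^5)^{26} mod (170866502399701,f) = 83337395330536 + 166232350052035*t + 133416324456457*t^2 + 48647670132908*t^3 + 98301857928122*t^4 + 12630156331888*t^5.

83337395330536 + 166232350052035*t + 133416324456457*t^2 + 48647670132908*t^3 + 98301857928122*t^4 + 12630156331888*t^5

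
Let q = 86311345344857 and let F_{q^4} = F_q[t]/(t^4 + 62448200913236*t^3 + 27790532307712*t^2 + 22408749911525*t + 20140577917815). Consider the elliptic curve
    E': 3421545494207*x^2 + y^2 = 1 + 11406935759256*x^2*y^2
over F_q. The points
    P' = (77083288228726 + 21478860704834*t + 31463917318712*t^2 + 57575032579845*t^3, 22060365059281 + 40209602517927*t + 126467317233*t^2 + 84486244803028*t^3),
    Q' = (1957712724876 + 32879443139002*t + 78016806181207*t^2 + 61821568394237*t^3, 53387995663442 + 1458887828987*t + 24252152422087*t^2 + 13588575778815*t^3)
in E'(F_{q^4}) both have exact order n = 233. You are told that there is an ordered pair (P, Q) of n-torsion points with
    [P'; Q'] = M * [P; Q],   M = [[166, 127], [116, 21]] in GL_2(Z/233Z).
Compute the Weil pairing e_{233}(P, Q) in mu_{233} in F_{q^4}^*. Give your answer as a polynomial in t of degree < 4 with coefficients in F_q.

45441745525429 + 68463954468107*t + 37657289374505*t^2 + 1328030551583*t^3

Under M = [[166,127],[116,21]] in GL_2(Z/233), e_{233}(P',Q') = e_{233}(P,Q)^(166*21-127*116 mod 233).
166*21 - 127*116 = -11246; reduced mod 233: det = 171, inverse 124.
Map (x,y)_Ed via u=(1+y)/(1-y), v=(1+y)/((1-y)x) to Montgomery A=25513525435327,B=82149989617220; then to (a',b')=(57054283057051,0).
Run Miller on y^2=x^3+57054283057051*x over F_{86311345344857}: ladder 11101001 (8 bits); e = f_P(D_Q)/f_Q(D_P).
Result: e(P',Q') = 64397572160356 + 80015334641570*t + 17773080892262*t^2 + 39422580264105*t^3.
Thus e_{233}(P,Q) = 45441745525429 + 68463954468107*t + 37657289374505*t^2 + 1328030551583*t^3.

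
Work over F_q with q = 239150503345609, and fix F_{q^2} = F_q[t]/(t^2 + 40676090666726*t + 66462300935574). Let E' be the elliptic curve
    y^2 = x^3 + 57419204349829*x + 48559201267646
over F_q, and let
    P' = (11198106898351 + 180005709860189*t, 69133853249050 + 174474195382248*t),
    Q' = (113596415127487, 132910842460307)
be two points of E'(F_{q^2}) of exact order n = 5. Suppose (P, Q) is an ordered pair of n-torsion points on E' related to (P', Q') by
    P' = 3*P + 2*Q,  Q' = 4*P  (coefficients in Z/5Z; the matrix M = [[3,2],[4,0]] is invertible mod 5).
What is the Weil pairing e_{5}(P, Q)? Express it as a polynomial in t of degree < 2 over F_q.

Alternating bilinearity on E[5] (values in mu_{5} in F_{239150503345609^2}) gives e(P',Q') = e(P,Q)^det(M).
So e_{5}(P,Q) = e_{5}(P',Q')^{3}, since 2*3 = 1 mod 5.
n = 5 = (101)_2 (3 bits, wt 2); accumulate f_{5,P'}(Q'+S)/f_{5,P'}(S) along the 2-step ladder.
Result: e(P',Q') = 89761477084230 + 90196657210516*t.
Hence e(P,Q) = 211353080554072 + 133110835320558*t in F_{239150503345609^2}^*.

211353080554072 + 133110835320558*t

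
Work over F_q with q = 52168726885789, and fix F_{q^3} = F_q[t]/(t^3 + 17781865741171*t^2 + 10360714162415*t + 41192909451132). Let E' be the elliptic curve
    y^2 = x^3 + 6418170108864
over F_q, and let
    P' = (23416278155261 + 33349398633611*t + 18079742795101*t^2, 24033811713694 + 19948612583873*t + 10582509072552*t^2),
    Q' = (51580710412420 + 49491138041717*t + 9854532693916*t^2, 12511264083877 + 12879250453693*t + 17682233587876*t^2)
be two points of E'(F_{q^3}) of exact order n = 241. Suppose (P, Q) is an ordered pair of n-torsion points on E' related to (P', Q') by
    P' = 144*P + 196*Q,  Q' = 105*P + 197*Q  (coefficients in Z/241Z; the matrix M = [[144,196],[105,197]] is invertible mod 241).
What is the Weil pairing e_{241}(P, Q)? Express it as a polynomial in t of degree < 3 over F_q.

e_{241}(aP+bQ,cP+dQ) = e_{241}(P,Q)^(ad-bc); with (a,b,c,d)=(144,196,105,197) this gives the det-241 law.
det(M) mod 241 = 76; its inverse in (Z/241)^* is 111 (check: 76*111 mod 241 = 1).
n = 241 = (11110001)_2 (8 bits, wt 5); accumulate f_{241,P'}(Q'+S)/f_{241,P'}(S) along the 7-step ladder.
Miller gives e_{241}(P',Q') = 25652943661760 + 13532074514995*t + 13131647680749*t^2 in F_{52168726885789^3}.
e_{241}(P,Q) = (25652943661760 + 13532074514995*t + 13131647680749*t^2)^{111} = 32514727355311 + 51008803991964*t + 3724720062524*t^2.

32514727355311 + 51008803991964*t + 3724720062524*t^2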